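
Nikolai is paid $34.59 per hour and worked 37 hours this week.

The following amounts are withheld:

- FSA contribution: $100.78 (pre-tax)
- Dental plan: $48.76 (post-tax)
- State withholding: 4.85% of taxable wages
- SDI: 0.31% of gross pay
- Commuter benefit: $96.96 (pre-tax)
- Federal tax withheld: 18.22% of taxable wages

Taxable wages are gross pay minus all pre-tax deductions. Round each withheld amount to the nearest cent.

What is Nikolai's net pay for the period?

Gross pay: 37 × $34.59 = $1279.83
FSA contribution: $100.78
Commuter benefit: $96.96
Pre-tax total = $100.78 + $96.96 = $197.74
Taxable wages = $1279.83 − $197.74 = $1082.09
State withholding: $1082.09 × 0.0485 = $52.48
Federal tax withheld: $1082.09 × 0.1822 = $197.16
SDI: $1279.83 × 0.0031 = $3.97
Dental plan: $48.76
Total deductions = $100.78 + $96.96 + $52.48 + $197.16 + $3.97 + $48.76 = $500.11
Net pay = $1279.83 − $500.11 = $779.72

$779.72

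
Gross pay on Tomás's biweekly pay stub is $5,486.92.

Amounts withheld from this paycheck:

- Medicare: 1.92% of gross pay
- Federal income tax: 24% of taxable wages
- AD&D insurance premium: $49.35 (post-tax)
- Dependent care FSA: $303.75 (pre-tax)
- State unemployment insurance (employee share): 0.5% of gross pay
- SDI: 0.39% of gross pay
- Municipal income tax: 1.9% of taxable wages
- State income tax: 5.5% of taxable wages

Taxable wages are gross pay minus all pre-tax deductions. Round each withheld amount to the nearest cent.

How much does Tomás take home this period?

Dependent care FSA: $303.75
Taxable wages = $5,486.92 − $303.75 = $5,183.17
Municipal income tax: $5,183.17 × 0.019 = $98.48
State income tax: $5,183.17 × 0.055 = $285.07
Federal income tax: $5,183.17 × 0.24 = $1,243.96
Medicare: $5,486.92 × 0.0192 = $105.35
State unemployment insurance (employee share): $5,486.92 × 0.005 = $27.43
SDI: $5,486.92 × 0.0039 = $21.40
AD&D insurance premium: $49.35
Total deductions = $303.75 + $98.48 + $285.07 + $1,243.96 + $105.35 + $27.43 + $21.40 + $49.35 = $2,134.79
Net pay = $5,486.92 − $2,134.79 = $3,352.13

$3,352.13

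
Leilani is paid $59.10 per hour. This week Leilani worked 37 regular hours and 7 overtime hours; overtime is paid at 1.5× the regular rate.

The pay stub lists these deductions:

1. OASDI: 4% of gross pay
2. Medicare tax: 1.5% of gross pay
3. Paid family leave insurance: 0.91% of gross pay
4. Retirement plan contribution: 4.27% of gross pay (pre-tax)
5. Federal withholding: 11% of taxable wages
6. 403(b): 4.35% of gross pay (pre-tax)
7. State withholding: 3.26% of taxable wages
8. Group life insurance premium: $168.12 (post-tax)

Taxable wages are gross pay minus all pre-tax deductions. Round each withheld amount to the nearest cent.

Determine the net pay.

$1,851.38

Regular pay: 37 × $59.10 = $2,186.70
Overtime pay: 7 × $59.10 × 1.5 = $620.55
Gross pay = $2,186.70 + $620.55 = $2,807.25
403(b): $2,807.25 × 0.0435 = $122.12
Retirement plan contribution: $2,807.25 × 0.0427 = $119.87
Pre-tax total = $122.12 + $119.87 = $241.99
Taxable wages = $2,807.25 − $241.99 = $2,565.26
State withholding: $2,565.26 × 0.0326 = $83.63
Federal withholding: $2,565.26 × 0.11 = $282.18
Medicare tax: $2,807.25 × 0.015 = $42.11
Paid family leave insurance: $2,807.25 × 0.0091 = $25.55
OASDI: $2,807.25 × 0.04 = $112.29
Group life insurance premium: $168.12
Total deductions = $122.12 + $119.87 + $83.63 + $282.18 + $42.11 + $25.55 + $112.29 + $168.12 = $955.87
Net pay = $2,807.25 − $955.87 = $1,851.38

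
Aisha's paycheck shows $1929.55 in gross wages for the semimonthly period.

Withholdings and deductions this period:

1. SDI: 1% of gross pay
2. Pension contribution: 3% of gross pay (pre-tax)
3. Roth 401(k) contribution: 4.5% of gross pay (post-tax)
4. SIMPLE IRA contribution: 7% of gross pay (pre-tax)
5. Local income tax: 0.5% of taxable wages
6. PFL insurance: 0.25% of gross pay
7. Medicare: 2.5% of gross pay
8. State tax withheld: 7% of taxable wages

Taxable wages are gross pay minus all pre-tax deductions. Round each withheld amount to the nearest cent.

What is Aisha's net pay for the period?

SIMPLE IRA contribution: $1929.55 × 0.07 = $135.07
Pension contribution: $1929.55 × 0.03 = $57.89
Pre-tax total = $135.07 + $57.89 = $192.96
Taxable wages = $1929.55 − $192.96 = $1736.59
Local income tax: $1736.59 × 0.005 = $8.68
State tax withheld: $1736.59 × 0.07 = $121.56
Medicare: $1929.55 × 0.025 = $48.24
PFL insurance: $1929.55 × 0.0025 = $4.82
SDI: $1929.55 × 0.01 = $19.30
Roth 401(k) contribution: $1929.55 × 0.045 = $86.83
Total deductions = $135.07 + $57.89 + $8.68 + $121.56 + $48.24 + $4.82 + $19.30 + $86.83 = $482.39
Net pay = $1929.55 − $482.39 = $1447.16

$1447.16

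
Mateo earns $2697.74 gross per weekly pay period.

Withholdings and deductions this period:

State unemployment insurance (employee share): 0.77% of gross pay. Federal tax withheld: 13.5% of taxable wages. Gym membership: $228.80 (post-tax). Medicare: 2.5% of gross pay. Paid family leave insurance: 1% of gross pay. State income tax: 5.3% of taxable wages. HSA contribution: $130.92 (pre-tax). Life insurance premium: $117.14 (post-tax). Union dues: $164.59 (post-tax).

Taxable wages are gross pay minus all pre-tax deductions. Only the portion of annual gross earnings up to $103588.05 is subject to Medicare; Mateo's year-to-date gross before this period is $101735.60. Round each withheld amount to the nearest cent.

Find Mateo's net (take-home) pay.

HSA contribution: $130.92
Taxable wages = $2697.74 − $130.92 = $2566.82
State income tax: $2566.82 × 0.053 = $136.04
Federal tax withheld: $2566.82 × 0.135 = $346.52
Medicare: only $103588.05 − $101735.60 = $1852.45 of this check is subject → $1852.45 × 0.025 = $46.31
Paid family leave insurance: $2697.74 × 0.01 = $26.98
State unemployment insurance (employee share): $2697.74 × 0.0077 = $20.77
Union dues: $164.59
Gym membership: $228.80
Life insurance premium: $117.14
Total deductions = $130.92 + $136.04 + $346.52 + $46.31 + $26.98 + $20.77 + $164.59 + $228.80 + $117.14 = $1218.07
Net pay = $2697.74 − $1218.07 = $1479.67

$1479.67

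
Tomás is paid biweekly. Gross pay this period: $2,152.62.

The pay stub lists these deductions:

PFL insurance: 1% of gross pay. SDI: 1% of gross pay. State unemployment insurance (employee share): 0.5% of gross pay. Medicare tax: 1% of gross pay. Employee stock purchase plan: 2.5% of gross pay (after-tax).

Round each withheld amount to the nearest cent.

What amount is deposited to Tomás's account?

State unemployment insurance (employee share): $2,152.62 × 0.005 = $10.76
SDI: $2,152.62 × 0.01 = $21.53
Medicare tax: $2,152.62 × 0.01 = $21.53
PFL insurance: $2,152.62 × 0.01 = $21.53
Employee stock purchase plan: $2,152.62 × 0.025 = $53.82
Total deductions = $10.76 + $21.53 + $21.53 + $21.53 + $53.82 = $129.17
Net pay = $2,152.62 − $129.17 = $2,023.45

$2,023.45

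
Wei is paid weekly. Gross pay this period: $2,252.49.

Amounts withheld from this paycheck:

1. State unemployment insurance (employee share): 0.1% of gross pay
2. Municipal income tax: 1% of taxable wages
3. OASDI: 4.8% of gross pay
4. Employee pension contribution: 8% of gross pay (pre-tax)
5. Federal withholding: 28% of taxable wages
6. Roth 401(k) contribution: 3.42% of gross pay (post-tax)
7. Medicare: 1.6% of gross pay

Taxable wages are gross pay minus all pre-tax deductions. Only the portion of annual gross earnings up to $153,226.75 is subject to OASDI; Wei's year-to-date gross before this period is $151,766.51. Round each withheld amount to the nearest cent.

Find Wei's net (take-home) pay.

Employee pension contribution: $2,252.49 × 0.08 = $180.20
Taxable wages = $2,252.49 − $180.20 = $2,072.29
Municipal income tax: $2,072.29 × 0.01 = $20.72
Federal withholding: $2,072.29 × 0.28 = $580.24
State unemployment insurance (employee share): $2,252.49 × 0.001 = $2.25
OASDI: only $153,226.75 − $151,766.51 = $1,460.24 of this check is subject → $1,460.24 × 0.048 = $70.09
Medicare: $2,252.49 × 0.016 = $36.04
Roth 401(k) contribution: $2,252.49 × 0.0342 = $77.04
Total deductions = $180.20 + $20.72 + $580.24 + $2.25 + $70.09 + $36.04 + $77.04 = $966.58
Net pay = $2,252.49 − $966.58 = $1,285.91

$1,285.91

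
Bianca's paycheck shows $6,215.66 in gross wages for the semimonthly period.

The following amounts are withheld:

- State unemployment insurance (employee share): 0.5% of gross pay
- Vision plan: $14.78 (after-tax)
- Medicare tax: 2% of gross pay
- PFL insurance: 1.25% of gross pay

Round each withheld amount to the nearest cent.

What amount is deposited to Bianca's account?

PFL insurance: $6,215.66 × 0.0125 = $77.70
State unemployment insurance (employee share): $6,215.66 × 0.005 = $31.08
Medicare tax: $6,215.66 × 0.02 = $124.31
Vision plan: $14.78
Total deductions = $77.70 + $31.08 + $124.31 + $14.78 = $247.87
Net pay = $6,215.66 − $247.87 = $5,967.79

$5,967.79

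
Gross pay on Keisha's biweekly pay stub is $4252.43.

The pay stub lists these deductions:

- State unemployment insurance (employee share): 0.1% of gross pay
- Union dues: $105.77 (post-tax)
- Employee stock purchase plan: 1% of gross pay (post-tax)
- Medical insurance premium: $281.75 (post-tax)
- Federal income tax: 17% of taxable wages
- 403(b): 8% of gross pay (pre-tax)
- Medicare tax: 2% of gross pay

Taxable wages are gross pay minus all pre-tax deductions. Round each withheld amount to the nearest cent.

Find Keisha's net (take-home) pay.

403(b): $4252.43 × 0.08 = $340.19
Taxable wages = $4252.43 − $340.19 = $3912.24
Federal income tax: $3912.24 × 0.17 = $665.08
State unemployment insurance (employee share): $4252.43 × 0.001 = $4.25
Medicare tax: $4252.43 × 0.02 = $85.05
Union dues: $105.77
Medical insurance premium: $281.75
Employee stock purchase plan: $4252.43 × 0.01 = $42.52
Total deductions = $340.19 + $665.08 + $4.25 + $85.05 + $105.77 + $281.75 + $42.52 = $1524.61
Net pay = $4252.43 − $1524.61 = $2727.82

$2727.82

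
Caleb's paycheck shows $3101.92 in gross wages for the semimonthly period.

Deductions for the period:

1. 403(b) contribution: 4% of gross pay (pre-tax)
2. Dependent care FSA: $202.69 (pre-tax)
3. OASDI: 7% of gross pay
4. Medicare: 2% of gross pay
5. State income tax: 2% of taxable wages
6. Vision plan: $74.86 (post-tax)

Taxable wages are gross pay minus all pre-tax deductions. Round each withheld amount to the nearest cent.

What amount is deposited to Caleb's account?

$2365.62

403(b) contribution: $3101.92 × 0.04 = $124.08
Dependent care FSA: $202.69
Pre-tax total = $124.08 + $202.69 = $326.77
Taxable wages = $3101.92 − $326.77 = $2775.15
State income tax: $2775.15 × 0.02 = $55.50
Medicare: $3101.92 × 0.02 = $62.04
OASDI: $3101.92 × 0.07 = $217.13
Vision plan: $74.86
Total deductions = $124.08 + $202.69 + $55.50 + $62.04 + $217.13 + $74.86 = $736.30
Net pay = $3101.92 − $736.30 = $2365.62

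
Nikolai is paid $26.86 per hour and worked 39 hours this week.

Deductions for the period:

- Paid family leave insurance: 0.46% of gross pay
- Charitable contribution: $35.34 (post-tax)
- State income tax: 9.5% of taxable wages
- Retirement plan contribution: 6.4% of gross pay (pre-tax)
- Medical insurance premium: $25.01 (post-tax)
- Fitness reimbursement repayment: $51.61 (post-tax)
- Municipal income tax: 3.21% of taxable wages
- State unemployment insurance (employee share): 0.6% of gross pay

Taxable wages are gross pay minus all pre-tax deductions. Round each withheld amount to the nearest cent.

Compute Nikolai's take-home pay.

$732.81

Gross pay: 39 × $26.86 = $1,047.54
Retirement plan contribution: $1,047.54 × 0.064 = $67.04
Taxable wages = $1,047.54 − $67.04 = $980.50
Municipal income tax: $980.50 × 0.0321 = $31.47
State income tax: $980.50 × 0.095 = $93.15
State unemployment insurance (employee share): $1,047.54 × 0.006 = $6.29
Paid family leave insurance: $1,047.54 × 0.0046 = $4.82
Fitness reimbursement repayment: $51.61
Charitable contribution: $35.34
Medical insurance premium: $25.01
Total deductions = $67.04 + $31.47 + $93.15 + $6.29 + $4.82 + $51.61 + $35.34 + $25.01 = $314.73
Net pay = $1,047.54 − $314.73 = $732.81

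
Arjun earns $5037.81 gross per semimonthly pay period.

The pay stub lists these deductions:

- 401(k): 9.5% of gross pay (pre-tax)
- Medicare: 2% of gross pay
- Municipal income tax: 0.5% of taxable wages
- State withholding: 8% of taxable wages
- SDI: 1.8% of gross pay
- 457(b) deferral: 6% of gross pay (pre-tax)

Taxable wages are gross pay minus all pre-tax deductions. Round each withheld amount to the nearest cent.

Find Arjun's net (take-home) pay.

457(b) deferral: $5037.81 × 0.06 = $302.27
401(k): $5037.81 × 0.095 = $478.59
Pre-tax total = $302.27 + $478.59 = $780.86
Taxable wages = $5037.81 − $780.86 = $4256.95
State withholding: $4256.95 × 0.08 = $340.56
Municipal income tax: $4256.95 × 0.005 = $21.28
SDI: $5037.81 × 0.018 = $90.68
Medicare: $5037.81 × 0.02 = $100.76
Total deductions = $302.27 + $478.59 + $340.56 + $21.28 + $90.68 + $100.76 = $1334.14
Net pay = $5037.81 − $1334.14 = $3703.67

$3703.67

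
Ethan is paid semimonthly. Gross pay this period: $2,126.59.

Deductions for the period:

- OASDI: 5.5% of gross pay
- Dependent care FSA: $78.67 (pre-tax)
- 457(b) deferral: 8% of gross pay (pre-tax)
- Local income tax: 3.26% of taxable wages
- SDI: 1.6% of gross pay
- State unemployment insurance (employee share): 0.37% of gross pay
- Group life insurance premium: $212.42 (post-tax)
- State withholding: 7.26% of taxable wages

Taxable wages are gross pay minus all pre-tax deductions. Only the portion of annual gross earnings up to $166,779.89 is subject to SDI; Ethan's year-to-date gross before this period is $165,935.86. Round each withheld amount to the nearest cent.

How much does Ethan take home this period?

457(b) deferral: $2,126.59 × 0.08 = $170.13
Dependent care FSA: $78.67
Pre-tax total = $170.13 + $78.67 = $248.80
Taxable wages = $2,126.59 − $248.80 = $1,877.79
Local income tax: $1,877.79 × 0.0326 = $61.22
State withholding: $1,877.79 × 0.0726 = $136.33
OASDI: $2,126.59 × 0.055 = $116.96
SDI: only $166,779.89 − $165,935.86 = $844.03 of this check is subject → $844.03 × 0.016 = $13.50
State unemployment insurance (employee share): $2,126.59 × 0.0037 = $7.87
Group life insurance premium: $212.42
Total deductions = $170.13 + $78.67 + $61.22 + $136.33 + $116.96 + $13.50 + $7.87 + $212.42 = $797.10
Net pay = $2,126.59 − $797.10 = $1,329.49

$1,329.49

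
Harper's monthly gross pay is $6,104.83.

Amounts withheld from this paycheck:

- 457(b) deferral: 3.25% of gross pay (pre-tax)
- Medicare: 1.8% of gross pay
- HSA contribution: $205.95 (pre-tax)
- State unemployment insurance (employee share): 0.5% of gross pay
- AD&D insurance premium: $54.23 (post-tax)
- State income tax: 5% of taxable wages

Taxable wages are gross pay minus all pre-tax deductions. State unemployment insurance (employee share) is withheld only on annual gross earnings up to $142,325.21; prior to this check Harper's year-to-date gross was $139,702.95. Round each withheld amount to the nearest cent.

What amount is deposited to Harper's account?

HSA contribution: $205.95
457(b) deferral: $6,104.83 × 0.0325 = $198.41
Pre-tax total = $205.95 + $198.41 = $404.36
Taxable wages = $6,104.83 − $404.36 = $5,700.47
State income tax: $5,700.47 × 0.05 = $285.02
Medicare: $6,104.83 × 0.018 = $109.89
State unemployment insurance (employee share): only $142,325.21 − $139,702.95 = $2,622.26 of this check is subject → $2,622.26 × 0.005 = $13.11
AD&D insurance premium: $54.23
Total deductions = $205.95 + $198.41 + $285.02 + $109.89 + $13.11 + $54.23 = $866.61
Net pay = $6,104.83 − $866.61 = $5,238.22

$5,238.22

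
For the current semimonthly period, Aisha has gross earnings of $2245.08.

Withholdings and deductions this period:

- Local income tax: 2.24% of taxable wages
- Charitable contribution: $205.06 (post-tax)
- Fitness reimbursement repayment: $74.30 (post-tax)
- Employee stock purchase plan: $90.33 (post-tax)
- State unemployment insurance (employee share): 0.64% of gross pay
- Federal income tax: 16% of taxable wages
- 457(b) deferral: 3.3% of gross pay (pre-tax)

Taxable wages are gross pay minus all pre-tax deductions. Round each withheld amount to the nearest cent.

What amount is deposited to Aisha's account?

457(b) deferral: $2245.08 × 0.033 = $74.09
Taxable wages = $2245.08 − $74.09 = $2170.99
Local income tax: $2170.99 × 0.0224 = $48.63
Federal income tax: $2170.99 × 0.16 = $347.36
State unemployment insurance (employee share): $2245.08 × 0.0064 = $14.37
Fitness reimbursement repayment: $74.30
Charitable contribution: $205.06
Employee stock purchase plan: $90.33
Total deductions = $74.09 + $48.63 + $347.36 + $14.37 + $74.30 + $205.06 + $90.33 = $854.14
Net pay = $2245.08 − $854.14 = $1390.94

$1390.94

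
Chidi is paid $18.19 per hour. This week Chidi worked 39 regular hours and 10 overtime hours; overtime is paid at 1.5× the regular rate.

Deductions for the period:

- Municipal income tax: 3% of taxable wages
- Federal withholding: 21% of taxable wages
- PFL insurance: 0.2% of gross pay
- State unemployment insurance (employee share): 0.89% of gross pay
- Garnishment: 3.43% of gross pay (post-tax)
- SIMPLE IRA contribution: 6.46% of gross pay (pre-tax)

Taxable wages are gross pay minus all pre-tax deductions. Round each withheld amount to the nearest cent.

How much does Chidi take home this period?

Regular pay: 39 × $18.19 = $709.41
Overtime pay: 10 × $18.19 × 1.5 = $272.85
Gross pay = $709.41 + $272.85 = $982.26
SIMPLE IRA contribution: $982.26 × 0.0646 = $63.45
Taxable wages = $982.26 − $63.45 = $918.81
Municipal income tax: $918.81 × 0.03 = $27.56
Federal withholding: $918.81 × 0.21 = $192.95
State unemployment insurance (employee share): $982.26 × 0.0089 = $8.74
PFL insurance: $982.26 × 0.002 = $1.96
Garnishment: $982.26 × 0.0343 = $33.69
Total deductions = $63.45 + $27.56 + $192.95 + $8.74 + $1.96 + $33.69 = $328.35
Net pay = $982.26 − $328.35 = $653.91

$653.91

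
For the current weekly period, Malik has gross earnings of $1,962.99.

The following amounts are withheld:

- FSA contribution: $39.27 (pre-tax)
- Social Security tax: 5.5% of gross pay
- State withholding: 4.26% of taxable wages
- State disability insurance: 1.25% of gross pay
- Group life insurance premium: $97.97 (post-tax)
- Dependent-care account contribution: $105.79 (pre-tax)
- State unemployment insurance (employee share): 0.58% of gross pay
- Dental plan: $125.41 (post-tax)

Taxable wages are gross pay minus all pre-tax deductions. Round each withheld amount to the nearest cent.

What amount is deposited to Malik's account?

$1,373.22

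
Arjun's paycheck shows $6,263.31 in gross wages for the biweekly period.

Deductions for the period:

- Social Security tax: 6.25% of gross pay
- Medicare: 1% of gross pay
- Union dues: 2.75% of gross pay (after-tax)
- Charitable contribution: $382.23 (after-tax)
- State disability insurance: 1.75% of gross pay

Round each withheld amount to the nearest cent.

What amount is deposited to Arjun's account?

State disability insurance: $6,263.31 × 0.0175 = $109.61
Social Security tax: $6,263.31 × 0.0625 = $391.46
Medicare: $6,263.31 × 0.01 = $62.63
Union dues: $6,263.31 × 0.0275 = $172.24
Charitable contribution: $382.23
Total deductions = $109.61 + $391.46 + $62.63 + $172.24 + $382.23 = $1,118.17
Net pay = $6,263.31 − $1,118.17 = $5,145.14

$5,145.14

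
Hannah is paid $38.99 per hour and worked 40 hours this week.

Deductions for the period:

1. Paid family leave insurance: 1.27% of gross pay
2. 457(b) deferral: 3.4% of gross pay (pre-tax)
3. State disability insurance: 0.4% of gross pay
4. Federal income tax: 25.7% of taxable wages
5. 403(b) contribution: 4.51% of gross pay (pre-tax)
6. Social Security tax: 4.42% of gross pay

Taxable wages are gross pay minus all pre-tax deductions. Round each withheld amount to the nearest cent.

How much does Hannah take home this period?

$972.14

Gross pay: 40 × $38.99 = $1,559.60
457(b) deferral: $1,559.60 × 0.034 = $53.03
403(b) contribution: $1,559.60 × 0.0451 = $70.34
Pre-tax total = $53.03 + $70.34 = $123.37
Taxable wages = $1,559.60 − $123.37 = $1,436.23
Federal income tax: $1,436.23 × 0.257 = $369.11
Paid family leave insurance: $1,559.60 × 0.0127 = $19.81
State disability insurance: $1,559.60 × 0.004 = $6.24
Social Security tax: $1,559.60 × 0.0442 = $68.93
Total deductions = $53.03 + $70.34 + $369.11 + $19.81 + $6.24 + $68.93 = $587.46
Net pay = $1,559.60 − $587.46 = $972.14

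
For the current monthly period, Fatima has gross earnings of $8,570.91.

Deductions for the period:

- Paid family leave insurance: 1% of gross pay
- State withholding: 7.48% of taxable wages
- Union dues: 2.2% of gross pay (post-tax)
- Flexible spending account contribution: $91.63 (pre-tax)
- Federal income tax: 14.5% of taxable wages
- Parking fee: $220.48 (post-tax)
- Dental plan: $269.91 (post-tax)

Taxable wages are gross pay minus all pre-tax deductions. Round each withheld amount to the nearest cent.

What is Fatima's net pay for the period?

$5,850.87

Flexible spending account contribution: $91.63
Taxable wages = $8,570.91 − $91.63 = $8,479.28
State withholding: $8,479.28 × 0.0748 = $634.25
Federal income tax: $8,479.28 × 0.145 = $1,229.50
Paid family leave insurance: $8,570.91 × 0.01 = $85.71
Dental plan: $269.91
Union dues: $8,570.91 × 0.022 = $188.56
Parking fee: $220.48
Total deductions = $91.63 + $634.25 + $1,229.50 + $85.71 + $269.91 + $188.56 + $220.48 = $2,720.04
Net pay = $8,570.91 − $2,720.04 = $5,850.87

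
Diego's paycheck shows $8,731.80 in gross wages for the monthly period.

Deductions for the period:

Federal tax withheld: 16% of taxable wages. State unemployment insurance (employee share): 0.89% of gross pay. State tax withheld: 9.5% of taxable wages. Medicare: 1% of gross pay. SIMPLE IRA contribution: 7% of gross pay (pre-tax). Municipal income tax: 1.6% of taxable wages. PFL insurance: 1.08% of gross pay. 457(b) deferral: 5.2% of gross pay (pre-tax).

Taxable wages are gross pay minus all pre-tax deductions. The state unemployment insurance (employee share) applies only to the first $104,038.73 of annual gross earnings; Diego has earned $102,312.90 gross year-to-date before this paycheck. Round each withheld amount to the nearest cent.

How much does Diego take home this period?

$5,391.92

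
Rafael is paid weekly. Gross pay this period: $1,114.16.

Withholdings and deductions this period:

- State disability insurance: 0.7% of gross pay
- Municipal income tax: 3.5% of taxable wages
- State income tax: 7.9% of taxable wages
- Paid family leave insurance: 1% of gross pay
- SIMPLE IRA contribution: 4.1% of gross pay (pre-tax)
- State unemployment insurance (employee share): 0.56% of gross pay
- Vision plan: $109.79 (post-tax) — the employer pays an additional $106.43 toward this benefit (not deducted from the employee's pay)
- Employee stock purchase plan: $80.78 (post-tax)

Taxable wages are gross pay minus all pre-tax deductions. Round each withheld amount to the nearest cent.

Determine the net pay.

SIMPLE IRA contribution: $1,114.16 × 0.041 = $45.68
Taxable wages = $1,114.16 − $45.68 = $1,068.48
State income tax: $1,068.48 × 0.079 = $84.41
Municipal income tax: $1,068.48 × 0.035 = $37.40
State disability insurance: $1,114.16 × 0.007 = $7.80
State unemployment insurance (employee share): $1,114.16 × 0.0056 = $6.24
Paid family leave insurance: $1,114.16 × 0.01 = $11.14
Vision plan: $109.79
Employee stock purchase plan: $80.78
(Employer's $106.43 toward vision plan is not withheld from the employee.)
Total deductions = $45.68 + $84.41 + $37.40 + $7.80 + $6.24 + $11.14 + $109.79 + $80.78 = $383.24
Net pay = $1,114.16 − $383.24 = $730.92

$730.92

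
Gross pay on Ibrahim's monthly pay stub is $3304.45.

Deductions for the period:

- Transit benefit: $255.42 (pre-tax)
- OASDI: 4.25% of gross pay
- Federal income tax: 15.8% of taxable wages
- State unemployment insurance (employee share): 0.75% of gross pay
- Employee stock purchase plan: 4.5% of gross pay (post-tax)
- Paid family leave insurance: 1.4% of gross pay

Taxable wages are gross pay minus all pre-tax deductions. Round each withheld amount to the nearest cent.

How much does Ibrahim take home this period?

Transit benefit: $255.42
Taxable wages = $3304.45 − $255.42 = $3049.03
Federal income tax: $3049.03 × 0.158 = $481.75
OASDI: $3304.45 × 0.0425 = $140.44
Paid family leave insurance: $3304.45 × 0.014 = $46.26
State unemployment insurance (employee share): $3304.45 × 0.0075 = $24.78
Employee stock purchase plan: $3304.45 × 0.045 = $148.70
Total deductions = $255.42 + $481.75 + $140.44 + $46.26 + $24.78 + $148.70 = $1097.35
Net pay = $3304.45 − $1097.35 = $2207.10

$2207.10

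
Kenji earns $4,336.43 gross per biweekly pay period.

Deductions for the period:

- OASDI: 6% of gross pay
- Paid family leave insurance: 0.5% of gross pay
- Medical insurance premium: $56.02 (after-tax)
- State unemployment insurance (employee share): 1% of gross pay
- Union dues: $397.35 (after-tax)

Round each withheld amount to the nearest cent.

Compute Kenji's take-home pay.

$3,557.83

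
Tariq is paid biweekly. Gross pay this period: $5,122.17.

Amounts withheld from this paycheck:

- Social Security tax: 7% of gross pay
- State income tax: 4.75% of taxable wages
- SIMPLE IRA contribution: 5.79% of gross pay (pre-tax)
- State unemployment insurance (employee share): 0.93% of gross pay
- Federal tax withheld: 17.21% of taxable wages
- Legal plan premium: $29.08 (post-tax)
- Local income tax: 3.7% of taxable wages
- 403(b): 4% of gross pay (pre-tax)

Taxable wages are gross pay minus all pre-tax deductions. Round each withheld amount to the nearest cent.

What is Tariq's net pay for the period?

SIMPLE IRA contribution: $5,122.17 × 0.0579 = $296.57
403(b): $5,122.17 × 0.04 = $204.89
Pre-tax total = $296.57 + $204.89 = $501.46
Taxable wages = $5,122.17 − $501.46 = $4,620.71
Local income tax: $4,620.71 × 0.037 = $170.97
Federal tax withheld: $4,620.71 × 0.1721 = $795.22
State income tax: $4,620.71 × 0.0475 = $219.48
Social Security tax: $5,122.17 × 0.07 = $358.55
State unemployment insurance (employee share): $5,122.17 × 0.0093 = $47.64
Legal plan premium: $29.08
Total deductions = $296.57 + $204.89 + $170.97 + $795.22 + $219.48 + $358.55 + $47.64 + $29.08 = $2,122.40
Net pay = $5,122.17 − $2,122.40 = $2,999.77

$2,999.77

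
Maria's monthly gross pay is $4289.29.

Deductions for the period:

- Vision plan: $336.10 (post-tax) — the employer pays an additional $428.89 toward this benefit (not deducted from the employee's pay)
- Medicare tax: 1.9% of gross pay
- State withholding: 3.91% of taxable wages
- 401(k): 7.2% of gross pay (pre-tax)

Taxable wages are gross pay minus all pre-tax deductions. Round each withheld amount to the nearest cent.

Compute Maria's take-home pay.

401(k): $4289.29 × 0.072 = $308.83
Taxable wages = $4289.29 − $308.83 = $3980.46
State withholding: $3980.46 × 0.0391 = $155.64
Medicare tax: $4289.29 × 0.019 = $81.50
Vision plan: $336.10
(Employer's $428.89 toward vision plan is not withheld from the employee.)
Total deductions = $308.83 + $155.64 + $81.50 + $336.10 = $882.07
Net pay = $4289.29 − $882.07 = $3407.22

$3407.22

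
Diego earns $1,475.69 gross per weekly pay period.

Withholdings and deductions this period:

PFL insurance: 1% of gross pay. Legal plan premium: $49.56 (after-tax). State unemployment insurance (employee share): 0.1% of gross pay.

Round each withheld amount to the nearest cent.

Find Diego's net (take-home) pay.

$1,409.89

State unemployment insurance (employee share): $1,475.69 × 0.001 = $1.48
PFL insurance: $1,475.69 × 0.01 = $14.76
Legal plan premium: $49.56
Total deductions = $1.48 + $14.76 + $49.56 = $65.80
Net pay = $1,475.69 − $65.80 = $1,409.89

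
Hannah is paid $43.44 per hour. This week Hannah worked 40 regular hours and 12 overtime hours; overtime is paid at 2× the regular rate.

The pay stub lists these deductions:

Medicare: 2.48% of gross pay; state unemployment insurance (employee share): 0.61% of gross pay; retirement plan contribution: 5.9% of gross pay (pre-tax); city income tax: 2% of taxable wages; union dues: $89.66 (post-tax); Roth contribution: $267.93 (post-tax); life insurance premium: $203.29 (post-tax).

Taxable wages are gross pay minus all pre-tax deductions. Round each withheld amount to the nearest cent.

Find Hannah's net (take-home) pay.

Regular pay: 40 × $43.44 = $1737.60
Overtime pay: 12 × $43.44 × 2 = $1042.56
Gross pay = $1737.60 + $1042.56 = $2780.16
Retirement plan contribution: $2780.16 × 0.059 = $164.03
Taxable wages = $2780.16 − $164.03 = $2616.13
City income tax: $2616.13 × 0.02 = $52.32
Medicare: $2780.16 × 0.0248 = $68.95
State unemployment insurance (employee share): $2780.16 × 0.0061 = $16.96
Union dues: $89.66
Roth contribution: $267.93
Life insurance premium: $203.29
Total deductions = $164.03 + $52.32 + $68.95 + $16.96 + $89.66 + $267.93 + $203.29 = $863.14
Net pay = $2780.16 − $863.14 = $1917.02

$1917.02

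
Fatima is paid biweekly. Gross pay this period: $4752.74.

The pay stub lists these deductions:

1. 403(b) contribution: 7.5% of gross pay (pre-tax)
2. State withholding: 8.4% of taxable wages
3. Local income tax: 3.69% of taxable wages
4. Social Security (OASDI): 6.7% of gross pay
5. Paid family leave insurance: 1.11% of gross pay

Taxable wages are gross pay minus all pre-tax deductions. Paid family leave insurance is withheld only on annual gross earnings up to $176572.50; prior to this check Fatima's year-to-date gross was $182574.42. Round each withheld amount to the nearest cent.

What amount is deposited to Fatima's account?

403(b) contribution: $4752.74 × 0.075 = $356.46
Taxable wages = $4752.74 − $356.46 = $4396.28
State withholding: $4396.28 × 0.084 = $369.29
Local income tax: $4396.28 × 0.0369 = $162.22
Social Security (OASDI): $4752.74 × 0.067 = $318.43
Paid family leave insurance: annual cap $176572.50 already reached (YTD $182574.42), so $0.00
Total deductions = $356.46 + $369.29 + $162.22 + $318.43 + $0.00 = $1206.40
Net pay = $4752.74 − $1206.40 = $3546.34

$3546.34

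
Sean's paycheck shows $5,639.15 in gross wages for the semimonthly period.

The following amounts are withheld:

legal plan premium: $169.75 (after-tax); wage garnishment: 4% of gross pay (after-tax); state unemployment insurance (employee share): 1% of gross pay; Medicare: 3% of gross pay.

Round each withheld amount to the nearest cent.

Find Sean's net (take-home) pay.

State unemployment insurance (employee share): $5,639.15 × 0.01 = $56.39
Medicare: $5,639.15 × 0.03 = $169.17
Legal plan premium: $169.75
Wage garnishment: $5,639.15 × 0.04 = $225.57
Total deductions = $56.39 + $169.17 + $169.75 + $225.57 = $620.88
Net pay = $5,639.15 − $620.88 = $5,018.27

$5,018.27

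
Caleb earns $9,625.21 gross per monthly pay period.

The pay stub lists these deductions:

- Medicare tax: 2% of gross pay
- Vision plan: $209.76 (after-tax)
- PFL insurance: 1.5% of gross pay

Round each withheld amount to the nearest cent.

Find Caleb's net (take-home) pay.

Medicare tax: $9,625.21 × 0.02 = $192.50
PFL insurance: $9,625.21 × 0.015 = $144.38
Vision plan: $209.76
Total deductions = $192.50 + $144.38 + $209.76 = $546.64
Net pay = $9,625.21 − $546.64 = $9,078.57

$9,078.57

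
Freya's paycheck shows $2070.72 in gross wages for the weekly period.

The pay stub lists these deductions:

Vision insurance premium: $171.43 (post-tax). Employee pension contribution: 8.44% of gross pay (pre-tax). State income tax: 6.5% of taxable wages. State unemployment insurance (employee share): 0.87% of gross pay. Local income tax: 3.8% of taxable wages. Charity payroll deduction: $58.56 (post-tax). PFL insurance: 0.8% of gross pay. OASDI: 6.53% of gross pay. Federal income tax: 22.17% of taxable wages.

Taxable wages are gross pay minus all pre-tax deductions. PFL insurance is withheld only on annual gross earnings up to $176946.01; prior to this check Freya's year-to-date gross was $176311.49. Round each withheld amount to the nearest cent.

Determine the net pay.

$892.02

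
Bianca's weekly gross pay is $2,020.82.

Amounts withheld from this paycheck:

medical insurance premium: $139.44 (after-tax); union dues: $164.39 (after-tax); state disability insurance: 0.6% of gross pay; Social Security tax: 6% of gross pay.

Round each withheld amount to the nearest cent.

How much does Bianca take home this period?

Social Security tax: $2,020.82 × 0.06 = $121.25
State disability insurance: $2,020.82 × 0.006 = $12.12
Medical insurance premium: $139.44
Union dues: $164.39
Total deductions = $121.25 + $12.12 + $139.44 + $164.39 = $437.20
Net pay = $2,020.82 − $437.20 = $1,583.62

$1,583.62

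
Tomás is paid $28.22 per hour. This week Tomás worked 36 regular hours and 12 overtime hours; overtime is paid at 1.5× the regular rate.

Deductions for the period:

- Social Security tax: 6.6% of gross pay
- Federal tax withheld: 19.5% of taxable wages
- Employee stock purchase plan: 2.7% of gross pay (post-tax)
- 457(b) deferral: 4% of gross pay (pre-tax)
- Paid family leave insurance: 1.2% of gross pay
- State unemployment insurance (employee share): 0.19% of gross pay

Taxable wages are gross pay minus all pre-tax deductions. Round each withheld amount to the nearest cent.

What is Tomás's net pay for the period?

$1,014.74

Regular pay: 36 × $28.22 = $1,015.92
Overtime pay: 12 × $28.22 × 1.5 = $507.96
Gross pay = $1,015.92 + $507.96 = $1,523.88
457(b) deferral: $1,523.88 × 0.04 = $60.96
Taxable wages = $1,523.88 − $60.96 = $1,462.92
Federal tax withheld: $1,462.92 × 0.195 = $285.27
Paid family leave insurance: $1,523.88 × 0.012 = $18.29
Social Security tax: $1,523.88 × 0.066 = $100.58
State unemployment insurance (employee share): $1,523.88 × 0.0019 = $2.90
Employee stock purchase plan: $1,523.88 × 0.027 = $41.14
Total deductions = $60.96 + $285.27 + $18.29 + $100.58 + $2.90 + $41.14 = $509.14
Net pay = $1,523.88 − $509.14 = $1,014.74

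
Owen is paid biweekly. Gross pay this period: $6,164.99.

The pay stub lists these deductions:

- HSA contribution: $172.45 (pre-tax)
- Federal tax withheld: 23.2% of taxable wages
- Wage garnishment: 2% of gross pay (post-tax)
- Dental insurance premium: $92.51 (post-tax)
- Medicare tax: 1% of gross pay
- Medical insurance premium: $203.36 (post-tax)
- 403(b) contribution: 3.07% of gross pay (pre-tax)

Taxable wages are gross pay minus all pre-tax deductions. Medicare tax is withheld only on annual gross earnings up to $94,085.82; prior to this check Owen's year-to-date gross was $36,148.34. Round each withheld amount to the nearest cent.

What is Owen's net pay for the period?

403(b) contribution: $6,164.99 × 0.0307 = $189.27
HSA contribution: $172.45
Pre-tax total = $189.27 + $172.45 = $361.72
Taxable wages = $6,164.99 − $361.72 = $5,803.27
Federal tax withheld: $5,803.27 × 0.232 = $1,346.36
Medicare tax: cap not yet reached, full $6,164.99 is subject → $6,164.99 × 0.01 = $61.65
Medical insurance premium: $203.36
Wage garnishment: $6,164.99 × 0.02 = $123.30
Dental insurance premium: $92.51
Total deductions = $189.27 + $172.45 + $1,346.36 + $61.65 + $203.36 + $123.30 + $92.51 = $2,188.90
Net pay = $6,164.99 − $2,188.90 = $3,976.09

$3,976.09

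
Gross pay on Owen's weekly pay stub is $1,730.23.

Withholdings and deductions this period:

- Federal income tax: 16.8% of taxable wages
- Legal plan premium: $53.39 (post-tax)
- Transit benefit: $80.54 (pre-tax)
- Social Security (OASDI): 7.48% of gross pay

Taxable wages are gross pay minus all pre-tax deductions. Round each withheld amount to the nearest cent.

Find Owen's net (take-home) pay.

$1,189.73

Transit benefit: $80.54
Taxable wages = $1,730.23 − $80.54 = $1,649.69
Federal income tax: $1,649.69 × 0.168 = $277.15
Social Security (OASDI): $1,730.23 × 0.0748 = $129.42
Legal plan premium: $53.39
Total deductions = $80.54 + $277.15 + $129.42 + $53.39 = $540.50
Net pay = $1,730.23 − $540.50 = $1,189.73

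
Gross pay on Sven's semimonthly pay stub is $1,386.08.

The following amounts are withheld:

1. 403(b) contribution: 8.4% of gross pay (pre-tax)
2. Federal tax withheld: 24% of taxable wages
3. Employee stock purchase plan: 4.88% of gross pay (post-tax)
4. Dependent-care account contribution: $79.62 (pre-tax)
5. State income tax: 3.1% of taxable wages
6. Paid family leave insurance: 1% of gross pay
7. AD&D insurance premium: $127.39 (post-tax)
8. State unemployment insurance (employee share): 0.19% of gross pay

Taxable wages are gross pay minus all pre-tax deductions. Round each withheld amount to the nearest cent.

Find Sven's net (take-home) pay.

$656.01

Dependent-care account contribution: $79.62
403(b) contribution: $1,386.08 × 0.084 = $116.43
Pre-tax total = $79.62 + $116.43 = $196.05
Taxable wages = $1,386.08 − $196.05 = $1,190.03
State income tax: $1,190.03 × 0.031 = $36.89
Federal tax withheld: $1,190.03 × 0.24 = $285.61
Paid family leave insurance: $1,386.08 × 0.01 = $13.86
State unemployment insurance (employee share): $1,386.08 × 0.0019 = $2.63
AD&D insurance premium: $127.39
Employee stock purchase plan: $1,386.08 × 0.0488 = $67.64
Total deductions = $79.62 + $116.43 + $36.89 + $285.61 + $13.86 + $2.63 + $127.39 + $67.64 = $730.07
Net pay = $1,386.08 − $730.07 = $656.01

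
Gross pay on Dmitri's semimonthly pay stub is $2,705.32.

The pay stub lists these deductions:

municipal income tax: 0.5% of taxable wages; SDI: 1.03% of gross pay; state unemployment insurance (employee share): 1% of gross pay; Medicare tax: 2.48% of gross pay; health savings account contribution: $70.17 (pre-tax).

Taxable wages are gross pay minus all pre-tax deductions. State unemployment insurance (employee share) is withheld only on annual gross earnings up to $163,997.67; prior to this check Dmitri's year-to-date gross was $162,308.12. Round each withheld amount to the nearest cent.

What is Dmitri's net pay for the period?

Health savings account contribution: $70.17
Taxable wages = $2,705.32 − $70.17 = $2,635.15
Municipal income tax: $2,635.15 × 0.005 = $13.18
SDI: $2,705.32 × 0.0103 = $27.86
State unemployment insurance (employee share): only $163,997.67 − $162,308.12 = $1,689.55 of this check is subject → $1,689.55 × 0.01 = $16.90
Medicare tax: $2,705.32 × 0.0248 = $67.09
Total deductions = $70.17 + $13.18 + $27.86 + $16.90 + $67.09 = $195.20
Net pay = $2,705.32 − $195.20 = $2,510.12

$2,510.12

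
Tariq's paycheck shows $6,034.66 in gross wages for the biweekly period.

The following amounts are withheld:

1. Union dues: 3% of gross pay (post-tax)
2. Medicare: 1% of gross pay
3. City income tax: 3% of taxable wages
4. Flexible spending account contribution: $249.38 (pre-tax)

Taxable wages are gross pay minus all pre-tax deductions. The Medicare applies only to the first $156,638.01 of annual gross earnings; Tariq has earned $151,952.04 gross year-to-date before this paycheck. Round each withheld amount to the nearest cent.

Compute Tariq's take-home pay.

$5,383.82

Flexible spending account contribution: $249.38
Taxable wages = $6,034.66 − $249.38 = $5,785.28
City income tax: $5,785.28 × 0.03 = $173.56
Medicare: only $156,638.01 − $151,952.04 = $4,685.97 of this check is subject → $4,685.97 × 0.01 = $46.86
Union dues: $6,034.66 × 0.03 = $181.04
Total deductions = $249.38 + $173.56 + $46.86 + $181.04 = $650.84
Net pay = $6,034.66 − $650.84 = $5,383.82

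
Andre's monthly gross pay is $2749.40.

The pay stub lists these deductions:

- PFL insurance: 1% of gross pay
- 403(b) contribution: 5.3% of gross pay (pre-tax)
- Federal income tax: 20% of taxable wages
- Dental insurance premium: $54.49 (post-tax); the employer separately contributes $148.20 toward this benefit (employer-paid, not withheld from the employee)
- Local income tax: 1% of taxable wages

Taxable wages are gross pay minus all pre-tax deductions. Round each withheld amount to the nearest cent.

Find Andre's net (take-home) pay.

$1974.92

403(b) contribution: $2749.40 × 0.053 = $145.72
Taxable wages = $2749.40 − $145.72 = $2603.68
Local income tax: $2603.68 × 0.01 = $26.04
Federal income tax: $2603.68 × 0.2 = $520.74
PFL insurance: $2749.40 × 0.01 = $27.49
Dental insurance premium: $54.49
(Employer's $148.20 toward dental insurance premium is not withheld from the employee.)
Total deductions = $145.72 + $26.04 + $520.74 + $27.49 + $54.49 = $774.48
Net pay = $2749.40 − $774.48 = $1974.92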